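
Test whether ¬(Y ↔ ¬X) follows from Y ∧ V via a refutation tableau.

No

Initial set: {(Y ∧ V); ¬¬(Y ↔ ¬X)}.
(Y ∧ V): α-rule — add Y, V.
¬¬(Y ↔ ¬X): β-rule — branch into Y, ¬X  //  ¬Y, ¬¬X.
  branch 1 (add Y, ¬X):
    ○ open, literals {V=true, X=false, Y=true}.
  branch 2 (add ¬Y, ¬¬X):
    × closes — contains both Y and ¬Y.
1 branch closed, 1 open.
An open branch gives a countermodel: V=true, X=false, Y=true (unmentioned atoms arbitrary); the premises hold there but the conclusion fails.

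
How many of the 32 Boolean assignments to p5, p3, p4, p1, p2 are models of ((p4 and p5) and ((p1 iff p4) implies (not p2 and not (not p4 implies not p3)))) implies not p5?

28

Initial set: {T (((p4 and p5) and ((p1 iff p4) implies (not p2 and not (not p4 implies not p3)))) implies not p5)}.
T (((p4 and p5) and ((p1 iff p4) implies (not p2 and not (not p4 implies not p3)))) implies not p5): β-rule — branch into F ((p4 and p5) and ((p1 iff p4) implies (not p2 and not (not p4 implies not p3))))  //  T not p5.
  branch 1 (add F ((p4 and p5) and ((p1 iff p4) implies (not p2 and not (not p4 implies not p3))))):
    F ((p4 and p5) and ((p1 iff p4) implies (not p2 and not (not p4 implies not p3)))): β-rule — branch into F (p4 and p5)  //  F ((p1 iff p4) implies (not p2 and not (not p4 implies not p3))).
      branch 1.1 (add F (p4 and p5)):
        F (p4 and p5): β-rule — branch into F p4  //  F p5.
          branch 1.1.1 (add F p4):
            ○ open, literals {p4=false}.
          branch 1.1.2 (add F p5):
            ○ open, literals {p5=false}.
      branch 1.2 (add F ((p1 iff p4) implies (not p2 and not (not p4 implies not p3)))):
        F ((p1 iff p4) implies (not p2 and not (not p4 implies not p3))): α-rule — add T (p1 iff p4), F (not p2 and not (not p4 implies not p3)).
        T (p1 iff p4): β-rule — branch into T p1, T p4  //  F p1, F p4.
          branch 1.2.1 (add T p1, T p4):
            F (not p2 and not (not p4 implies not p3)): β-rule — branch into F not p2  //  F not (not p4 implies not p3).
              branch 1.2.1.1 (add F not p2):
                ○ open, literals {p1=true, p2=true, p4=true}.
              branch 1.2.1.2 (add F not (not p4 implies not p3)):
                F not (not p4 implies not p3): β-rule — branch into F not p4  //  T not p3.
                  branch 1.2.1.2.1 (add F not p4):
                    ○ open, literals {p1=true, p4=true}.
                  branch 1.2.1.2.2 (add T not p3):
                    ○ open, literals {p1=true, p3=false, p4=true}.
          branch 1.2.2 (add F p1, F p4):
            F (not p2 and not (not p4 implies not p3)): β-rule — branch into F not p2  //  F not (not p4 implies not p3).
              branch 1.2.2.1 (add F not p2):
                ○ open, literals {p1=false, p2=true, p4=false}.
              branch 1.2.2.2 (add F not (not p4 implies not p3)):
                F not (not p4 implies not p3): β-rule — branch into F not p4  //  T not p3.
                  branch 1.2.2.2.1 (add F not p4):
                    × closes — contains both p4 and not p4.
                  branch 1.2.2.2.2 (add T not p3):
                    ○ open, literals {p1=false, p3=false, p4=false}.
  branch 2 (add T not p5):
    ○ open, literals {p5=false}.
1 branch closed, 8 open.
Each open branch fixes some atoms; the unmentioned ones are free. Counting distinct full assignments: branch {p4=false} (p5, p3, p1, p2) contributes 16 new; branch {p5=false} (p3, p4, p1, p2) contributes 8 new; branch {p1=true, p2=true, p4=true} (p5, p3) contributes 2 new; branch {p1=true, p4=true} (p5, p3, p2) contributes 2 new; branch {p1=true, p3=false, p4=true} (p5, p2) contributes 0 new; branch {p1=false, p2=true, p4=false} (p5, p3) contributes 0 new; branch {p1=false, p3=false, p4=false} (p5, p2) contributes 0 new; branch {p5=false} (p3, p4, p1, p2) contributes 0 new. Total: 28.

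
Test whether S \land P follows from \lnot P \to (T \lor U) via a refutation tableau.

Initial set: {T (\lnot P \to (T \lor U)); F (S \land P)}.
T (\lnot P \to (T \lor U)): β-rule — branch into F \lnot P  //  T (T \lor U).
  branch 1 (add F \lnot P):
    F (S \land P): β-rule — branch into F S  //  F P.
      branch 1.1 (add F S):
        ○ open, literals {P=1, S=0}.
      branch 1.2 (add F P):
        × closes — contains both P and \lnot P.
  branch 2 (add T (T \lor U)):
    F (S \land P): β-rule — branch into F S  //  F P.
      branch 2.1 (add F S):
        T (T \lor U): β-rule — branch into T T  //  T U.
          branch 2.1.1 (add T T):
            ○ open, literals {S=0, T=1}.
          branch 2.1.2 (add T U):
            ○ open, literals {S=0, U=1}.
      branch 2.2 (add F P):
        T (T \lor U): β-rule — branch into T T  //  T U.
          branch 2.2.1 (add T T):
            ○ open, literals {P=0, T=1}.
          branch 2.2.2 (add T U):
            ○ open, literals {P=0, U=1}.
1 branch closed, 5 open.
An open branch gives a countermodel: P=1, S=0 (unmentioned atoms arbitrary); the premises hold there but the conclusion fails.

No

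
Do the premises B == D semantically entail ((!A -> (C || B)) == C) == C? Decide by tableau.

No

Initial set: {T (B == D); F (((!A -> (C || B)) == C) == C)}.
T (B == D): β-rule — branch into T B, T D  //  F B, F D.
  branch 1 (add T B, T D):
    F (((!A -> (C || B)) == C) == C): β-rule — branch into T ((!A -> (C || B)) == C), F C  //  F ((!A -> (C || B)) == C), T C.
      branch 1.1 (add T ((!A -> (C || B)) == C), F C):
        T ((!A -> (C || B)) == C): β-rule — branch into T (!A -> (C || B)), T C  //  F (!A -> (C || B)), F C.
          branch 1.1.1 (add T (!A -> (C || B)), T C):
            × closes — contains both C and !C.
          branch 1.1.2 (add F (!A -> (C || B)), F C):
            F (!A -> (C || B)): α-rule — add T !A, F (C || B).
            F (C || B): α-rule — add F C, F B.
            × closes — contains both B and !B.
      branch 1.2 (add F ((!A -> (C || B)) == C), T C):
        F ((!A -> (C || B)) == C): β-rule — branch into T (!A -> (C || B)), F C  //  F (!A -> (C || B)), T C.
          branch 1.2.1 (add T (!A -> (C || B)), F C):
            × closes — contains both C and !C.
          branch 1.2.2 (add F (!A -> (C || B)), T C):
            F (!A -> (C || B)): α-rule — add T !A, F (C || B).
            F (C || B): α-rule — add F C, F B.
            × closes — contains both C and !C.
  branch 2 (add F B, F D):
    F (((!A -> (C || B)) == C) == C): β-rule — branch into T ((!A -> (C || B)) == C), F C  //  F ((!A -> (C || B)) == C), T C.
      branch 2.1 (add T ((!A -> (C || B)) == C), F C):
        T ((!A -> (C || B)) == C): β-rule — branch into T (!A -> (C || B)), T C  //  F (!A -> (C || B)), F C.
          branch 2.1.1 (add T (!A -> (C || B)), T C):
            × closes — contains both C and !C.
          branch 2.1.2 (add F (!A -> (C || B)), F C):
            F (!A -> (C || B)): α-rule — add T !A, F (C || B).
            F (C || B): α-rule — add F C, F B.
            ○ open, literals {A=0, B=0, C=0, D=0}.
      branch 2.2 (add F ((!A -> (C || B)) == C), T C):
        F ((!A -> (C || B)) == C): β-rule — branch into T (!A -> (C || B)), F C  //  F (!A -> (C || B)), T C.
          branch 2.2.1 (add T (!A -> (C || B)), F C):
            × closes — contains both C and !C.
          branch 2.2.2 (add F (!A -> (C || B)), T C):
            F (!A -> (C || B)): α-rule — add T !A, F (C || B).
            F (C || B): α-rule — add F C, F B.
            × closes — contains both C and !C.
7 branches closed, 1 open.
An open branch gives a countermodel: A=0, B=0, C=0, D=0 (unmentioned atoms arbitrary); the premises hold there but the conclusion fails.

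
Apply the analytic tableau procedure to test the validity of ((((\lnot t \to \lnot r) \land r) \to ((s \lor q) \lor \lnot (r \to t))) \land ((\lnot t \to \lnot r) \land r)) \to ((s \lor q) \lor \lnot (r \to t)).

Valid

Assume the negation and expand:
Initial set: {F (((((\lnot t \to \lnot r) \land r) \to ((s \lor q) \lor \lnot (r \to t))) \land ((\lnot t \to \lnot r) \land r)) \to ((s \lor q) \lor \lnot (r \to t)))}.
F (((((\lnot t \to \lnot r) \land r) \to ((s \lor q) \lor \lnot (r \to t))) \land ((\lnot t \to \lnot r) \land r)) \to ((s \lor q) \lor \lnot (r \to t))): α-rule — add T ((((\lnot t \to \lnot r) \land r) \to ((s \lor q) \lor \lnot (r \to t))) \land ((\lnot t \to \lnot r) \land r)), F ((s \lor q) \lor \lnot (r \to t)).
T ((((\lnot t \to \lnot r) \land r) \to ((s \lor q) \lor \lnot (r \to t))) \land ((\lnot t \to \lnot r) \land r)): α-rule — add T (((\lnot t \to \lnot r) \land r) \to ((s \lor q) \lor \lnot (r \to t))), T ((\lnot t \to \lnot r) \land r).
F ((s \lor q) \lor \lnot (r \to t)): α-rule — add F (s \lor q), F \lnot (r \to t).
T ((\lnot t \to \lnot r) \land r): α-rule — add T (\lnot t \to \lnot r), T r.
F (s \lor q): α-rule — add F s, F q.
T (((\lnot t \to \lnot r) \land r) \to ((s \lor q) \lor \lnot (r \to t))): β-rule — branch into F ((\lnot t \to \lnot r) \land r)  //  T ((s \lor q) \lor \lnot (r \to t)).
  branch 1 (add F ((\lnot t \to \lnot r) \land r)):
    F \lnot (r \to t): β-rule — branch into F r  //  T t.
      branch 1.1 (add F r):
        × closes — contains both r and \lnot r.
      branch 1.2 (add T t):
        T (\lnot t \to \lnot r): β-rule — branch into F \lnot t  //  T \lnot r.
          branch 1.2.1 (add F \lnot t):
            F ((\lnot t \to \lnot r) \land r): β-rule — branch into F (\lnot t \to \lnot r)  //  F r.
              branch 1.2.1.1 (add F (\lnot t \to \lnot r)):
                F (\lnot t \to \lnot r): α-rule — add T \lnot t, F \lnot r.
                × closes — contains both t and \lnot t.
              branch 1.2.1.2 (add F r):
                × closes — contains both r and \lnot r.
          branch 1.2.2 (add T \lnot r):
            × closes — contains both r and \lnot r.
  branch 2 (add T ((s \lor q) \lor \lnot (r \to t))):
    F \lnot (r \to t): β-rule — branch into F r  //  T t.
      branch 2.1 (add F r):
        × closes — contains both r and \lnot r.
      branch 2.2 (add T t):
        T (\lnot t \to \lnot r): β-rule — branch into F \lnot t  //  T \lnot r.
          branch 2.2.1 (add F \lnot t):
            T ((s \lor q) \lor \lnot (r \to t)): β-rule — branch into T (s \lor q)  //  T \lnot (r \to t).
              branch 2.2.1.1 (add T (s \lor q)):
                T (s \lor q): β-rule — branch into T s  //  T q.
                  branch 2.2.1.1.1 (add T s):
                    × closes — contains both s and \lnot s.
                  branch 2.2.1.1.2 (add T q):
                    × closes — contains both q and \lnot q.
              branch 2.2.1.2 (add T \lnot (r \to t)):
                T \lnot (r \to t): α-rule — add T r, F t.
                × closes — contains both t and \lnot t.
          branch 2.2.2 (add T \lnot r):
            × closes — contains both r and \lnot r.
All 9 branches close.
Every branch closed, so the negation is unsatisfiable and the formula is valid.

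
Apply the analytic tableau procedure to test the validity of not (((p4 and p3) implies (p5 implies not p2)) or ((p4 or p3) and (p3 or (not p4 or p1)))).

Not valid

Assume the negation and expand:
Initial set: {F not (((p4 and p3) implies (p5 implies not p2)) or ((p4 or p3) and (p3 or (not p4 or p1))))}.
F not (((p4 and p3) implies (p5 implies not p2)) or ((p4 or p3) and (p3 or (not p4 or p1)))): β-rule — branch into T ((p4 and p3) implies (p5 implies not p2))  //  T ((p4 or p3) and (p3 or (not p4 or p1))).
  branch 1 (add T ((p4 and p3) implies (p5 implies not p2))):
    T ((p4 and p3) implies (p5 implies not p2)): β-rule — branch into F (p4 and p3)  //  T (p5 implies not p2).
      branch 1.1 (add F (p4 and p3)):
        F (p4 and p3): β-rule — branch into F p4  //  F p3.
          branch 1.1.1 (add F p4):
            ○ open, literals {p4=F}.
          branch 1.1.2 (add F p3):
            ○ open, literals {p3=F}.
      branch 1.2 (add T (p5 implies not p2)):
        T (p5 implies not p2): β-rule — branch into F p5  //  T not p2.
          branch 1.2.1 (add F p5):
            ○ open, literals {p5=F}.
          branch 1.2.2 (add T not p2):
            ○ open, literals {p2=F}.
  branch 2 (add T ((p4 or p3) and (p3 or (not p4 or p1)))):
    T ((p4 or p3) and (p3 or (not p4 or p1))): α-rule — add T (p4 or p3), T (p3 or (not p4 or p1)).
    T (p4 or p3): β-rule — branch into T p4  //  T p3.
      branch 2.1 (add T p4):
        T (p3 or (not p4 or p1)): β-rule — branch into T p3  //  T (not p4 or p1).
          branch 2.1.1 (add T p3):
            ○ open, literals {p3=T, p4=T}.
          branch 2.1.2 (add T (not p4 or p1)):
            T (not p4 or p1): β-rule — branch into T not p4  //  T p1.
              branch 2.1.2.1 (add T not p4):
                × closes — contains both p4 and not p4.
              branch 2.1.2.2 (add T p1):
                ○ open, literals {p1=T, p4=T}.
      branch 2.2 (add T p3):
        T (p3 or (not p4 or p1)): β-rule — branch into T p3  //  T (not p4 or p1).
          branch 2.2.1 (add T p3):
            ○ open, literals {p3=T}.
          branch 2.2.2 (add T (not p4 or p1)):
            T (not p4 or p1): β-rule — branch into T not p4  //  T p1.
              branch 2.2.2.1 (add T not p4):
                ○ open, literals {p3=T, p4=F}.
              branch 2.2.2.2 (add T p1):
                ○ open, literals {p1=T, p3=T}.
1 branch closed, 9 open.
An open branch gives a countermodel: p4=F (unmentioned atoms arbitrary); under it the original formula is false.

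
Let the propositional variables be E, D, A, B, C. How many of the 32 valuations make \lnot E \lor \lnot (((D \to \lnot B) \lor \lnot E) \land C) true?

26

Initial set: {(\lnot E \lor \lnot (((D \to \lnot B) \lor \lnot E) \land C))}.
(\lnot E \lor \lnot (((D \to \lnot B) \lor \lnot E) \land C)): β-rule — branch into \lnot E  //  \lnot (((D \to \lnot B) \lor \lnot E) \land C).
  branch 1 (add \lnot E):
    ○ open, literals {E=false}.
  branch 2 (add \lnot (((D \to \lnot B) \lor \lnot E) \land C)):
    \lnot (((D \to \lnot B) \lor \lnot E) \land C): β-rule — branch into \lnot ((D \to \lnot B) \lor \lnot E)  //  \lnot C.
      branch 2.1 (add \lnot ((D \to \lnot B) \lor \lnot E)):
        \lnot ((D \to \lnot B) \lor \lnot E): α-rule — add \lnot (D \to \lnot B), \lnot \lnot E.
        \lnot (D \to \lnot B): α-rule — add D, \lnot \lnot B.
        ○ open, literals {B=true, D=true, E=true}.
      branch 2.2 (add \lnot C):
        ○ open, literals {C=false}.
0 branches closed, 3 open.
Each open branch fixes some atoms; the unmentioned ones are free. Counting distinct full assignments: branch {E=false} (D, A, B, C) contributes 16 new; branch {B=true, D=true, E=true} (A, C) contributes 4 new; branch {C=false} (E, D, A, B) contributes 6 new. Total: 26.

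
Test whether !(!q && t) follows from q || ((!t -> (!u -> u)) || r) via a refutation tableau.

No

Initial set: {(q || ((!t -> (!u -> u)) || r)); !!(!q && t)}.
!!(!q && t): α-rule — add !q, t.
(q || ((!t -> (!u -> u)) || r)): β-rule — branch into q  //  ((!t -> (!u -> u)) || r).
  branch 1 (add q):
    × closes — contains both q and !q.
  branch 2 (add ((!t -> (!u -> u)) || r)):
    ((!t -> (!u -> u)) || r): β-rule — branch into (!t -> (!u -> u))  //  r.
      branch 2.1 (add (!t -> (!u -> u))):
        (!t -> (!u -> u)): β-rule — branch into !!t  //  (!u -> u).
          branch 2.1.1 (add !!t):
            ○ open, literals {q=false, t=true}.
          branch 2.1.2 (add (!u -> u)):
            (!u -> u): β-rule — branch into !!u  //  u.
              branch 2.1.2.1 (add !!u):
                ○ open, literals {q=false, t=true, u=true}.
              branch 2.1.2.2 (add u):
                ○ open, literals {q=false, t=true, u=true}.
      branch 2.2 (add r):
        ○ open, literals {q=false, r=true, t=true}.
1 branch closed, 4 open.
An open branch gives a countermodel: q=false, t=true (unmentioned atoms arbitrary); the premises hold there but the conclusion fails.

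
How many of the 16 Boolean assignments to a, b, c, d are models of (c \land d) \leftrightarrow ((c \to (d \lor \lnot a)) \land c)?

14

Initial set: {((c \land d) \leftrightarrow ((c \to (d \lor \lnot a)) \land c))}.
((c \land d) \leftrightarrow ((c \to (d \lor \lnot a)) \land c)): β-rule — branch into (c \land d), ((c \to (d \lor \lnot a)) \land c)  //  \lnot (c \land d), \lnot ((c \to (d \lor \lnot a)) \land c).
  branch 1 (add (c \land d), ((c \to (d \lor \lnot a)) \land c)):
    (c \land d): α-rule — add c, d.
    ((c \to (d \lor \lnot a)) \land c): α-rule — add (c \to (d \lor \lnot a)), c.
    (c \to (d \lor \lnot a)): β-rule — branch into \lnot c  //  (d \lor \lnot a).
      branch 1.1 (add \lnot c):
        × closes — contains both c and \lnot c.
      branch 1.2 (add (d \lor \lnot a)):
        (d \lor \lnot a): β-rule — branch into d  //  \lnot a.
          branch 1.2.1 (add d):
            ○ open, literals {c=1, d=1}.
          branch 1.2.2 (add \lnot a):
            ○ open, literals {a=0, c=1, d=1}.
  branch 2 (add \lnot (c \land d), \lnot ((c \to (d \lor \lnot a)) \land c)):
    \lnot (c \land d): β-rule — branch into \lnot c  //  \lnot d.
      branch 2.1 (add \lnot c):
        \lnot ((c \to (d \lor \lnot a)) \land c): β-rule — branch into \lnot (c \to (d \lor \lnot a))  //  \lnot c.
          branch 2.1.1 (add \lnot (c \to (d \lor \lnot a))):
            \lnot (c \to (d \lor \lnot a)): α-rule — add c, \lnot (d \lor \lnot a).
            × closes — contains both c and \lnot c.
          branch 2.1.2 (add \lnot c):
            ○ open, literals {c=0}.
      branch 2.2 (add \lnot d):
        \lnot ((c \to (d \lor \lnot a)) \land c): β-rule — branch into \lnot (c \to (d \lor \lnot a))  //  \lnot c.
          branch 2.2.1 (add \lnot (c \to (d \lor \lnot a))):
            \lnot (c \to (d \lor \lnot a)): α-rule — add c, \lnot (d \lor \lnot a).
            \lnot (d \lor \lnot a): α-rule — add \lnot d, \lnot \lnot a.
            ○ open, literals {a=1, c=1, d=0}.
          branch 2.2.2 (add \lnot c):
            ○ open, literals {c=0, d=0}.
2 branches closed, 5 open.
Each open branch fixes some atoms; the unmentioned ones are free. Counting distinct full assignments: branch {c=1, d=1} (a, b) contributes 4 new; branch {a=0, c=1, d=1} (b) contributes 0 new; branch {c=0} (a, b, d) contributes 8 new; branch {a=1, c=1, d=0} (b) contributes 2 new; branch {c=0, d=0} (a, b) contributes 0 new. Total: 14.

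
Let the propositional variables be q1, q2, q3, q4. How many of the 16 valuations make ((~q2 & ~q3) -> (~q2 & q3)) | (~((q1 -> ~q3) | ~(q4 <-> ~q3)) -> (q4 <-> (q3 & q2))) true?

Initial set: {(((~q2 & ~q3) -> (~q2 & q3)) | (~((q1 -> ~q3) | ~(q4 <-> ~q3)) -> (q4 <-> (q3 & q2))))}.
(((~q2 & ~q3) -> (~q2 & q3)) | (~((q1 -> ~q3) | ~(q4 <-> ~q3)) -> (q4 <-> (q3 & q2)))): β-rule — branch into ((~q2 & ~q3) -> (~q2 & q3))  //  (~((q1 -> ~q3) | ~(q4 <-> ~q3)) -> (q4 <-> (q3 & q2))).
  branch 1 (add ((~q2 & ~q3) -> (~q2 & q3))):
    ((~q2 & ~q3) -> (~q2 & q3)): β-rule — branch into ~(~q2 & ~q3)  //  (~q2 & q3).
      branch 1.1 (add ~(~q2 & ~q3)):
        ~(~q2 & ~q3): β-rule — branch into ~~q2  //  ~~q3.
          branch 1.1.1 (add ~~q2):
            ○ open, literals {q2=true}.
          branch 1.1.2 (add ~~q3):
            ○ open, literals {q3=true}.
      branch 1.2 (add (~q2 & q3)):
        (~q2 & q3): α-rule — add ~q2, q3.
        ○ open, literals {q2=false, q3=true}.
  branch 2 (add (~((q1 -> ~q3) | ~(q4 <-> ~q3)) -> (q4 <-> (q3 & q2)))):
    (~((q1 -> ~q3) | ~(q4 <-> ~q3)) -> (q4 <-> (q3 & q2))): β-rule — branch into ~~((q1 -> ~q3) | ~(q4 <-> ~q3))  //  (q4 <-> (q3 & q2)).
      branch 2.1 (add ~~((q1 -> ~q3) | ~(q4 <-> ~q3))):
        ~~((q1 -> ~q3) | ~(q4 <-> ~q3)): β-rule — branch into (q1 -> ~q3)  //  ~(q4 <-> ~q3).
          branch 2.1.1 (add (q1 -> ~q3)):
            (q1 -> ~q3): β-rule — branch into ~q1  //  ~q3.
              branch 2.1.1.1 (add ~q1):
                ○ open, literals {q1=false}.
              branch 2.1.1.2 (add ~q3):
                ○ open, literals {q3=false}.
          branch 2.1.2 (add ~(q4 <-> ~q3)):
            ~(q4 <-> ~q3): β-rule — branch into q4, ~~q3  //  ~q4, ~q3.
              branch 2.1.2.1 (add q4, ~~q3):
                ○ open, literals {q3=true, q4=true}.
              branch 2.1.2.2 (add ~q4, ~q3):
                ○ open, literals {q3=false, q4=false}.
      branch 2.2 (add (q4 <-> (q3 & q2))):
        (q4 <-> (q3 & q2)): β-rule — branch into q4, (q3 & q2)  //  ~q4, ~(q3 & q2).
          branch 2.2.1 (add q4, (q3 & q2)):
            (q3 & q2): α-rule — add q3, q2.
            ○ open, literals {q2=true, q3=true, q4=true}.
          branch 2.2.2 (add ~q4, ~(q3 & q2)):
            ~(q3 & q2): β-rule — branch into ~q3  //  ~q2.
              branch 2.2.2.1 (add ~q3):
                ○ open, literals {q3=false, q4=false}.
              branch 2.2.2.2 (add ~q2):
                ○ open, literals {q2=false, q4=false}.
0 branches closed, 10 open.
Each open branch fixes some atoms; the unmentioned ones are free. Counting distinct full assignments: branch {q2=true} (q1, q3, q4) contributes 8 new; branch {q3=true} (q1, q2, q4) contributes 4 new; branch {q2=false, q3=true} (q1, q4) contributes 0 new; branch {q1=false} (q2, q3, q4) contributes 2 new; branch {q3=false} (q1, q2, q4) contributes 2 new; branch {q3=true, q4=true} (q1, q2) contributes 0 new; branch {q3=false, q4=false} (q1, q2) contributes 0 new; branch {q2=true, q3=true, q4=true} (q1) contributes 0 new; branch {q3=false, q4=false} (q1, q2) contributes 0 new; branch {q2=false, q4=false} (q1, q3) contributes 0 new. Total: 16.

16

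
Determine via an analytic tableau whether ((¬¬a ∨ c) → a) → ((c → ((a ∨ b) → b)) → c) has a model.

Initial set: {(((¬¬a ∨ c) → a) → ((c → ((a ∨ b) → b)) → c))}.
(((¬¬a ∨ c) → a) → ((c → ((a ∨ b) → b)) → c)): β-rule — branch into ¬((¬¬a ∨ c) → a)  //  ((c → ((a ∨ b) → b)) → c).
  branch 1 (add ¬((¬¬a ∨ c) → a)):
    ¬((¬¬a ∨ c) → a): α-rule — add (¬¬a ∨ c), ¬a.
    (¬¬a ∨ c): β-rule — branch into ¬¬a  //  c.
      branch 1.1 (add ¬¬a):
        ¬¬a: drop double negation, giving a.
        × closes — contains both a and ¬a.
      branch 1.2 (add c):
        ○ open, literals {a=false, c=true}.
  branch 2 (add ((c → ((a ∨ b) → b)) → c)):
    ((c → ((a ∨ b) → b)) → c): β-rule — branch into ¬(c → ((a ∨ b) → b))  //  c.
      branch 2.1 (add ¬(c → ((a ∨ b) → b))):
        ¬(c → ((a ∨ b) → b)): α-rule — add c, ¬((a ∨ b) → b).
        ¬((a ∨ b) → b): α-rule — add (a ∨ b), ¬b.
        (a ∨ b): β-rule — branch into a  //  b.
          branch 2.1.1 (add a):
            ○ open, literals {a=true, b=false, c=true}.
          branch 2.1.2 (add b):
            × closes — contains both b and ¬b.
      branch 2.2 (add c):
        ○ open, literals {c=true}.
2 branches closed, 3 open.
An open branch gives a satisfying assignment: a=false, c=true.

Satisfiable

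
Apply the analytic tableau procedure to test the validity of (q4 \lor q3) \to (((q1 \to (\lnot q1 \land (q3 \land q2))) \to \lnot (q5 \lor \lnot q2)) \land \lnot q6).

Not valid

Assume the negation and expand:
Initial set: {\lnot ((q4 \lor q3) \to (((q1 \to (\lnot q1 \land (q3 \land q2))) \to \lnot (q5 \lor \lnot q2)) \land \lnot q6))}.
\lnot ((q4 \lor q3) \to (((q1 \to (\lnot q1 \land (q3 \land q2))) \to \lnot (q5 \lor \lnot q2)) \land \lnot q6)): α-rule — add (q4 \lor q3), \lnot (((q1 \to (\lnot q1 \land (q3 \land q2))) \to \lnot (q5 \lor \lnot q2)) \land \lnot q6).
(q4 \lor q3): β-rule — branch into q4  //  q3.
  branch 1 (add q4):
    \lnot (((q1 \to (\lnot q1 \land (q3 \land q2))) \to \lnot (q5 \lor \lnot q2)) \land \lnot q6): β-rule — branch into \lnot ((q1 \to (\lnot q1 \land (q3 \land q2))) \to \lnot (q5 \lor \lnot q2))  //  \lnot \lnot q6.
      branch 1.1 (add \lnot ((q1 \to (\lnot q1 \land (q3 \land q2))) \to \lnot (q5 \lor \lnot q2))):
        \lnot ((q1 \to (\lnot q1 \land (q3 \land q2))) \to \lnot (q5 \lor \lnot q2)): α-rule — add (q1 \to (\lnot q1 \land (q3 \land q2))), \lnot \lnot (q5 \lor \lnot q2).
        (q1 \to (\lnot q1 \land (q3 \land q2))): β-rule — branch into \lnot q1  //  (\lnot q1 \land (q3 \land q2)).
          branch 1.1.1 (add \lnot q1):
            \lnot \lnot (q5 \lor \lnot q2): β-rule — branch into q5  //  \lnot q2.
              branch 1.1.1.1 (add q5):
                ○ open, literals {q1=false, q4=true, q5=true}.
              branch 1.1.1.2 (add \lnot q2):
                ○ open, literals {q1=false, q2=false, q4=true}.
          branch 1.1.2 (add (\lnot q1 \land (q3 \land q2))):
            (\lnot q1 \land (q3 \land q2)): α-rule — add \lnot q1, (q3 \land q2).
            (q3 \land q2): α-rule — add q3, q2.
            \lnot \lnot (q5 \lor \lnot q2): β-rule — branch into q5  //  \lnot q2.
              branch 1.1.2.1 (add q5):
                ○ open, literals {q1=false, q2=true, q3=true, q4=true, q5=true}.
              branch 1.1.2.2 (add \lnot q2):
                × closes — contains both q2 and \lnot q2.
      branch 1.2 (add \lnot \lnot q6):
        ○ open, literals {q4=true, q6=true}.
  branch 2 (add q3):
    \lnot (((q1 \to (\lnot q1 \land (q3 \land q2))) \to \lnot (q5 \lor \lnot q2)) \land \lnot q6): β-rule — branch into \lnot ((q1 \to (\lnot q1 \land (q3 \land q2))) \to \lnot (q5 \lor \lnot q2))  //  \lnot \lnot q6.
      branch 2.1 (add \lnot ((q1 \to (\lnot q1 \land (q3 \land q2))) \to \lnot (q5 \lor \lnot q2))):
        \lnot ((q1 \to (\lnot q1 \land (q3 \land q2))) \to \lnot (q5 \lor \lnot q2)): α-rule — add (q1 \to (\lnot q1 \land (q3 \land q2))), \lnot \lnot (q5 \lor \lnot q2).
        (q1 \to (\lnot q1 \land (q3 \land q2))): β-rule — branch into \lnot q1  //  (\lnot q1 \land (q3 \land q2)).
          branch 2.1.1 (add \lnot q1):
            \lnot \lnot (q5 \lor \lnot q2): β-rule — branch into q5  //  \lnot q2.
              branch 2.1.1.1 (add q5):
                ○ open, literals {q1=false, q3=true, q5=true}.
              branch 2.1.1.2 (add \lnot q2):
                ○ open, literals {q1=false, q2=false, q3=true}.
          branch 2.1.2 (add (\lnot q1 \land (q3 \land q2))):
            (\lnot q1 \land (q3 \land q2)): α-rule — add \lnot q1, (q3 \land q2).
            (q3 \land q2): α-rule — add q3, q2.
            \lnot \lnot (q5 \lor \lnot q2): β-rule — branch into q5  //  \lnot q2.
              branch 2.1.2.1 (add q5):
                ○ open, literals {q1=false, q2=true, q3=true, q5=true}.
              branch 2.1.2.2 (add \lnot q2):
                × closes — contains both q2 and \lnot q2.
      branch 2.2 (add \lnot \lnot q6):
        ○ open, literals {q3=true, q6=true}.
2 branches closed, 8 open.
An open branch gives a countermodel: q1=false, q4=true, q5=true (unmentioned atoms arbitrary); under it the original formula is false.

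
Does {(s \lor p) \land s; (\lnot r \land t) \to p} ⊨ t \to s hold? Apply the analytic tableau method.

Yes

Initial set: {((s \lor p) \land s); ((\lnot r \land t) \to p); \lnot (t \to s)}.
((s \lor p) \land s): α-rule — add (s \lor p), s.
\lnot (t \to s): α-rule — add t, \lnot s.
× closes — contains both s and \lnot s.
All 1 branch closes.
Every branch closed, so the premises entail the conclusion.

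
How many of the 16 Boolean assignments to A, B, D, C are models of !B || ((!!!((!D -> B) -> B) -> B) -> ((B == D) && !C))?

Initial set: {T (!B || ((!!!((!D -> B) -> B) -> B) -> ((B == D) && !C)))}.
T (!B || ((!!!((!D -> B) -> B) -> B) -> ((B == D) && !C))): β-rule — branch into T !B  //  T ((!!!((!D -> B) -> B) -> B) -> ((B == D) && !C)).
  branch 1 (add T !B):
    ○ open, literals {B=false}.
  branch 2 (add T ((!!!((!D -> B) -> B) -> B) -> ((B == D) && !C))):
    T ((!!!((!D -> B) -> B) -> B) -> ((B == D) && !C)): β-rule — branch into F (!!!((!D -> B) -> B) -> B)  //  T ((B == D) && !C).
      branch 2.1 (add F (!!!((!D -> B) -> B) -> B)):
        F (!!!((!D -> B) -> B) -> B): α-rule — add T !!!((!D -> B) -> B), F B.
        T !!!((!D -> B) -> B): drop double negation, giving T !((!D -> B) -> B).
        T !((!D -> B) -> B): α-rule — add T (!D -> B), F B.
        T (!D -> B): β-rule — branch into F !D  //  T B.
          branch 2.1.1 (add F !D):
            ○ open, literals {B=false, D=true}.
          branch 2.1.2 (add T B):
            × closes — contains both B and !B.
      branch 2.2 (add T ((B == D) && !C)):
        T ((B == D) && !C): α-rule — add T (B == D), T !C.
        T (B == D): β-rule — branch into T B, T D  //  F B, F D.
          branch 2.2.1 (add T B, T D):
            ○ open, literals {B=true, C=false, D=true}.
          branch 2.2.2 (add F B, F D):
            ○ open, literals {B=false, C=false, D=false}.
1 branch closed, 4 open.
Each open branch fixes some atoms; the unmentioned ones are free. Counting distinct full assignments: branch {B=false} (A, D, C) contributes 8 new; branch {B=false, D=true} (A, C) contributes 0 new; branch {B=true, C=false, D=true} (A) contributes 2 new; branch {B=false, C=false, D=false} (A) contributes 0 new. Total: 10.

10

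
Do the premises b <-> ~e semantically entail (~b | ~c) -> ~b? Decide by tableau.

No

Initial set: {(b <-> ~e); ~((~b | ~c) -> ~b)}.
~((~b | ~c) -> ~b): α-rule — add (~b | ~c), ~~b.
(b <-> ~e): β-rule — branch into b, ~e  //  ~b, ~~e.
  branch 1 (add b, ~e):
    (~b | ~c): β-rule — branch into ~b  //  ~c.
      branch 1.1 (add ~b):
        × closes — contains both b and ~b.
      branch 1.2 (add ~c):
        ○ open, literals {b=1, c=0, e=0}.
  branch 2 (add ~b, ~~e):
    × closes — contains both b and ~b.
2 branches closed, 1 open.
An open branch gives a countermodel: b=1, c=0, e=0 (unmentioned atoms arbitrary); the premises hold there but the conclusion fails.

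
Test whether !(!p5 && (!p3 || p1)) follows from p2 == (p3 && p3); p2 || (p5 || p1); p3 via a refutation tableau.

Initial set: {(p2 == (p3 && p3)); (p2 || (p5 || p1)); p3; !!(!p5 && (!p3 || p1))}.
!!(!p5 && (!p3 || p1)): α-rule — add !p5, (!p3 || p1).
(p2 == (p3 && p3)): β-rule — branch into p2, (p3 && p3)  //  !p2, !(p3 && p3).
  branch 1 (add p2, (p3 && p3)):
    (p3 && p3): α-rule — add p3, p3.
    (p2 || (p5 || p1)): β-rule — branch into p2  //  (p5 || p1).
      branch 1.1 (add p2):
        (!p3 || p1): β-rule — branch into !p3  //  p1.
          branch 1.1.1 (add !p3):
            × closes — contains both p3 and !p3.
          branch 1.1.2 (add p1):
            ○ open, literals {p1=T, p2=T, p3=T, p5=F}.
      branch 1.2 (add (p5 || p1)):
        (!p3 || p1): β-rule — branch into !p3  //  p1.
          branch 1.2.1 (add !p3):
            × closes — contains both p3 and !p3.
          branch 1.2.2 (add p1):
            (p5 || p1): β-rule — branch into p5  //  p1.
              branch 1.2.2.1 (add p5):
                × closes — contains both p5 and !p5.
              branch 1.2.2.2 (add p1):
                ○ open, literals {p1=T, p2=T, p3=T, p5=F}.
  branch 2 (add !p2, !(p3 && p3)):
    (p2 || (p5 || p1)): β-rule — branch into p2  //  (p5 || p1).
      branch 2.1 (add p2):
        × closes — contains both p2 and !p2.
      branch 2.2 (add (p5 || p1)):
        (!p3 || p1): β-rule — branch into !p3  //  p1.
          branch 2.2.1 (add !p3):
            × closes — contains both p3 and !p3.
          branch 2.2.2 (add p1):
            !(p3 && p3): β-rule — branch into !p3  //  !p3.
              branch 2.2.2.1 (add !p3):
                × closes — contains both p3 and !p3.
              branch 2.2.2.2 (add !p3):
                × closes — contains both p3 and !p3.
7 branches closed, 2 open.
An open branch gives a countermodel: p1=T, p2=T, p3=T, p5=F (unmentioned atoms arbitrary); the premises hold there but the conclusion fails.

No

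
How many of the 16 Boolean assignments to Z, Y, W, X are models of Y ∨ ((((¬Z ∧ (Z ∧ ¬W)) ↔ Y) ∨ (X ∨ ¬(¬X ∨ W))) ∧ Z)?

12

Initial set: {(Y ∨ ((((¬Z ∧ (Z ∧ ¬W)) ↔ Y) ∨ (X ∨ ¬(¬X ∨ W))) ∧ Z))}.
(Y ∨ ((((¬Z ∧ (Z ∧ ¬W)) ↔ Y) ∨ (X ∨ ¬(¬X ∨ W))) ∧ Z)): β-rule — branch into Y  //  ((((¬Z ∧ (Z ∧ ¬W)) ↔ Y) ∨ (X ∨ ¬(¬X ∨ W))) ∧ Z).
  branch 1 (add Y):
    ○ open, literals {Y=1}.
  branch 2 (add ((((¬Z ∧ (Z ∧ ¬W)) ↔ Y) ∨ (X ∨ ¬(¬X ∨ W))) ∧ Z)):
    ((((¬Z ∧ (Z ∧ ¬W)) ↔ Y) ∨ (X ∨ ¬(¬X ∨ W))) ∧ Z): α-rule — add (((¬Z ∧ (Z ∧ ¬W)) ↔ Y) ∨ (X ∨ ¬(¬X ∨ W))), Z.
    (((¬Z ∧ (Z ∧ ¬W)) ↔ Y) ∨ (X ∨ ¬(¬X ∨ W))): β-rule — branch into ((¬Z ∧ (Z ∧ ¬W)) ↔ Y)  //  (X ∨ ¬(¬X ∨ W)).
      branch 2.1 (add ((¬Z ∧ (Z ∧ ¬W)) ↔ Y)):
        ((¬Z ∧ (Z ∧ ¬W)) ↔ Y): β-rule — branch into (¬Z ∧ (Z ∧ ¬W)), Y  //  ¬(¬Z ∧ (Z ∧ ¬W)), ¬Y.
          branch 2.1.1 (add (¬Z ∧ (Z ∧ ¬W)), Y):
            (¬Z ∧ (Z ∧ ¬W)): α-rule — add ¬Z, (Z ∧ ¬W).
            × closes — contains both Z and ¬Z.
          branch 2.1.2 (add ¬(¬Z ∧ (Z ∧ ¬W)), ¬Y):
            ¬(¬Z ∧ (Z ∧ ¬W)): β-rule — branch into ¬¬Z  //  ¬(Z ∧ ¬W).
              branch 2.1.2.1 (add ¬¬Z):
                ○ open, literals {Y=0, Z=1}.
              branch 2.1.2.2 (add ¬(Z ∧ ¬W)):
                ¬(Z ∧ ¬W): β-rule — branch into ¬Z  //  ¬¬W.
                  branch 2.1.2.2.1 (add ¬Z):
                    × closes — contains both Z and ¬Z.
                  branch 2.1.2.2.2 (add ¬¬W):
                    ○ open, literals {W=1, Y=0, Z=1}.
      branch 2.2 (add (X ∨ ¬(¬X ∨ W))):
        (X ∨ ¬(¬X ∨ W)): β-rule — branch into X  //  ¬(¬X ∨ W).
          branch 2.2.1 (add X):
            ○ open, literals {X=1, Z=1}.
          branch 2.2.2 (add ¬(¬X ∨ W)):
            ¬(¬X ∨ W): α-rule — add ¬¬X, ¬W.
            ○ open, literals {W=0, X=1, Z=1}.
2 branches closed, 5 open.
Each open branch fixes some atoms; the unmentioned ones are free. Counting distinct full assignments: branch {Y=1} (Z, W, X) contributes 8 new; branch {Y=0, Z=1} (W, X) contributes 4 new; branch {W=1, Y=0, Z=1} (X) contributes 0 new; branch {X=1, Z=1} (Y, W) contributes 0 new; branch {W=0, X=1, Z=1} (Y) contributes 0 new. Total: 12.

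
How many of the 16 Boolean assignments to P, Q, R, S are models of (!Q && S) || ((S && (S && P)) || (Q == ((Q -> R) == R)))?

Initial set: {((!Q && S) || ((S && (S && P)) || (Q == ((Q -> R) == R))))}.
((!Q && S) || ((S && (S && P)) || (Q == ((Q -> R) == R)))): β-rule — branch into (!Q && S)  //  ((S && (S && P)) || (Q == ((Q -> R) == R))).
  branch 1 (add (!Q && S)):
    (!Q && S): α-rule — add !Q, S.
    ○ open, literals {Q=0, S=1}.
  branch 2 (add ((S && (S && P)) || (Q == ((Q -> R) == R)))):
    ((S && (S && P)) || (Q == ((Q -> R) == R))): β-rule — branch into (S && (S && P))  //  (Q == ((Q -> R) == R)).
      branch 2.1 (add (S && (S && P))):
        (S && (S && P)): α-rule — add S, (S && P).
        (S && P): α-rule — add S, P.
        ○ open, literals {P=1, S=1}.
      branch 2.2 (add (Q == ((Q -> R) == R))):
        (Q == ((Q -> R) == R)): β-rule — branch into Q, ((Q -> R) == R)  //  !Q, !((Q -> R) == R).
          branch 2.2.1 (add Q, ((Q -> R) == R)):
            ((Q -> R) == R): β-rule — branch into (Q -> R), R  //  !(Q -> R), !R.
              branch 2.2.1.1 (add (Q -> R), R):
                (Q -> R): β-rule — branch into !Q  //  R.
                  branch 2.2.1.1.1 (add !Q):
                    × closes — contains both Q and !Q.
                  branch 2.2.1.1.2 (add R):
                    ○ open, literals {Q=1, R=1}.
              branch 2.2.1.2 (add !(Q -> R), !R):
                !(Q -> R): α-rule — add Q, !R.
                ○ open, literals {Q=1, R=0}.
          branch 2.2.2 (add !Q, !((Q -> R) == R)):
            !((Q -> R) == R): β-rule — branch into (Q -> R), !R  //  !(Q -> R), R.
              branch 2.2.2.1 (add (Q -> R), !R):
                (Q -> R): β-rule — branch into !Q  //  R.
                  branch 2.2.2.1.1 (add !Q):
                    ○ open, literals {Q=0, R=0}.
                  branch 2.2.2.1.2 (add R):
                    × closes — contains both R and !R.
              branch 2.2.2.2 (add !(Q -> R), R):
                !(Q -> R): α-rule — add Q, !R.
                × closes — contains both Q and !Q.
3 branches closed, 5 open.
Each open branch fixes some atoms; the unmentioned ones are free. Counting distinct full assignments: branch {Q=0, S=1} (P, R) contributes 4 new; branch {P=1, S=1} (Q, R) contributes 2 new; branch {Q=1, R=1} (P, S) contributes 3 new; branch {Q=1, R=0} (P, S) contributes 3 new; branch {Q=0, R=0} (P, S) contributes 2 new. Total: 14.

14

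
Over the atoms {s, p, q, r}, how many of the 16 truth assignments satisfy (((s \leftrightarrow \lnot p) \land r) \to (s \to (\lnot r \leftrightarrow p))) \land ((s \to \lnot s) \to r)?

Initial set: {T ((((s \leftrightarrow \lnot p) \land r) \to (s \to (\lnot r \leftrightarrow p))) \land ((s \to \lnot s) \to r))}.
T ((((s \leftrightarrow \lnot p) \land r) \to (s \to (\lnot r \leftrightarrow p))) \land ((s \to \lnot s) \to r)): α-rule — add T (((s \leftrightarrow \lnot p) \land r) \to (s \to (\lnot r \leftrightarrow p))), T ((s \to \lnot s) \to r).
T (((s \leftrightarrow \lnot p) \land r) \to (s \to (\lnot r \leftrightarrow p))): β-rule — branch into F ((s \leftrightarrow \lnot p) \land r)  //  T (s \to (\lnot r \leftrightarrow p)).
  branch 1 (add F ((s \leftrightarrow \lnot p) \land r)):
    T ((s \to \lnot s) \to r): β-rule — branch into F (s \to \lnot s)  //  T r.
      branch 1.1 (add F (s \to \lnot s)):
        F (s \to \lnot s): α-rule — add T s, F \lnot s.
        F ((s \leftrightarrow \lnot p) \land r): β-rule — branch into F (s \leftrightarrow \lnot p)  //  F r.
          branch 1.1.1 (add F (s \leftrightarrow \lnot p)):
            F (s \leftrightarrow \lnot p): β-rule — branch into T s, F \lnot p  //  F s, T \lnot p.
              branch 1.1.1.1 (add T s, F \lnot p):
                ○ open, literals {p=true, s=true}.
              branch 1.1.1.2 (add F s, T \lnot p):
                × closes — contains both s and \lnot s.
          branch 1.1.2 (add F r):
            ○ open, literals {r=false, s=true}.
      branch 1.2 (add T r):
        F ((s \leftrightarrow \lnot p) \land r): β-rule — branch into F (s \leftrightarrow \lnot p)  //  F r.
          branch 1.2.1 (add F (s \leftrightarrow \lnot p)):
            F (s \leftrightarrow \lnot p): β-rule — branch into T s, F \lnot p  //  F s, T \lnot p.
              branch 1.2.1.1 (add T s, F \lnot p):
                ○ open, literals {p=true, r=true, s=true}.
              branch 1.2.1.2 (add F s, T \lnot p):
                ○ open, literals {p=false, r=true, s=false}.
          branch 1.2.2 (add F r):
            × closes — contains both r and \lnot r.
  branch 2 (add T (s \to (\lnot r \leftrightarrow p))):
    T ((s \to \lnot s) \to r): β-rule — branch into F (s \to \lnot s)  //  T r.
      branch 2.1 (add F (s \to \lnot s)):
        F (s \to \lnot s): α-rule — add T s, F \lnot s.
        T (s \to (\lnot r \leftrightarrow p)): β-rule — branch into F s  //  T (\lnot r \leftrightarrow p).
          branch 2.1.1 (add F s):
            × closes — contains both s and \lnot s.
          branch 2.1.2 (add T (\lnot r \leftrightarrow p)):
            T (\lnot r \leftrightarrow p): β-rule — branch into T \lnot r, T p  //  F \lnot r, F p.
              branch 2.1.2.1 (add T \lnot r, T p):
                ○ open, literals {p=true, r=false, s=true}.
              branch 2.1.2.2 (add F \lnot r, F p):
                ○ open, literals {p=false, r=true, s=true}.
      branch 2.2 (add T r):
        T (s \to (\lnot r \leftrightarrow p)): β-rule — branch into F s  //  T (\lnot r \leftrightarrow p).
          branch 2.2.1 (add F s):
            ○ open, literals {r=true, s=false}.
          branch 2.2.2 (add T (\lnot r \leftrightarrow p)):
            T (\lnot r \leftrightarrow p): β-rule — branch into T \lnot r, T p  //  F \lnot r, F p.
              branch 2.2.2.1 (add T \lnot r, T p):
                × closes — contains both r and \lnot r.
              branch 2.2.2.2 (add F \lnot r, F p):
                ○ open, literals {p=false, r=true}.
4 branches closed, 8 open.
Each open branch fixes some atoms; the unmentioned ones are free. Counting distinct full assignments: branch {p=true, s=true} (q, r) contributes 4 new; branch {r=false, s=true} (p, q) contributes 2 new; branch {p=true, r=true, s=true} (q) contributes 0 new; branch {p=false, r=true, s=false} (q) contributes 2 new; branch {p=true, r=false, s=true} (q) contributes 0 new; branch {p=false, r=true, s=true} (q) contributes 2 new; branch {r=true, s=false} (p, q) contributes 2 new; branch {p=false, r=true} (s, q) contributes 0 new. Total: 12.

12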